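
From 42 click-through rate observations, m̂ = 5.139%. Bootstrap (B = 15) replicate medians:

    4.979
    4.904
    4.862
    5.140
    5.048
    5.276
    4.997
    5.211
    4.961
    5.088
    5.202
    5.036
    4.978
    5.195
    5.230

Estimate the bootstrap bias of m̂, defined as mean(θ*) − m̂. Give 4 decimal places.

mean(θ*) = (4.979 + 4.904 + 4.862 + 5.140 + 5.048 + 5.276 + 4.997 + 5.211 + 4.961 + 5.088 + 5.202 + 5.036 + 4.978 + 5.195 + 5.230) / 15 = 5.07380
bias = 5.07380 − 5.139

bias = −0.0652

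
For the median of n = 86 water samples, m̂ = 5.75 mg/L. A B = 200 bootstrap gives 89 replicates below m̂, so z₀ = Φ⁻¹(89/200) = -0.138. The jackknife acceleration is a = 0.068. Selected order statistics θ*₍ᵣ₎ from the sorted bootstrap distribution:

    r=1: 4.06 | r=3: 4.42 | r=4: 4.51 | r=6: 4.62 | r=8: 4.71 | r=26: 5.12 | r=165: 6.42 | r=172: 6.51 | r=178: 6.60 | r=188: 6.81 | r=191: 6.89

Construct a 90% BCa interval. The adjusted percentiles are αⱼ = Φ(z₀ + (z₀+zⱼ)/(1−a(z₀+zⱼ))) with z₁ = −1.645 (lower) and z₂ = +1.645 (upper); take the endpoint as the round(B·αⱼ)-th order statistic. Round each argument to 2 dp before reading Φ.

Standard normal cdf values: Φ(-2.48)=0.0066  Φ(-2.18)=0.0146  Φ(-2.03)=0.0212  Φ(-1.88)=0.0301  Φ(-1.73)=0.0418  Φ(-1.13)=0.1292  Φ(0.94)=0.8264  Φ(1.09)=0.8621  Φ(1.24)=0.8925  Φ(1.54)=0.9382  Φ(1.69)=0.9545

Lower: z₀ + z₁ = -0.138 + (-1.645) = -1.783; 1 − a(z₀+z₁) = 1 − (0.068)(-1.783) = 1.1212; argument = -0.138 + (-1.783)/1.1212 = -1.7282 → -1.73.
α₁ = Φ(-1.73) = 0.0418; rank = round(200 × 0.0418) = 8; θ*₍8₎ = 4.71.
Upper: z₀ + z₂ = 1.507; 1 − a(z₀+z₂) = 0.8975; argument = 1.5411 → 1.54; α₂ = 0.9382; rank = 188; θ*₍188₎ = 6.81.

(4.71, 6.81)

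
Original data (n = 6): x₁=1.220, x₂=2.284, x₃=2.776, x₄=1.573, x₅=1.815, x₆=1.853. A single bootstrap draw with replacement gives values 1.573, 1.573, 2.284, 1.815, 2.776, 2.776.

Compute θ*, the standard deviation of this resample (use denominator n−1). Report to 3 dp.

Mean = 2.1328; sum of squared deviations = 1.5780
s² = 1.5780 / 5 = 0.3156
s = √0.3156 = 0.562

θ* = 0.562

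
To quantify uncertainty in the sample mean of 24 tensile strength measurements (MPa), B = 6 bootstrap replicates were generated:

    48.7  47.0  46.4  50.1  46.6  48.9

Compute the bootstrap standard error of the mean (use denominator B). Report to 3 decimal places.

SE* = 1.367

Bootstrap SE is the standard deviation of the 6 replicate means.
Mean of replicates: (48.7 + 47.0 + 46.4 + 50.1 + 46.6 + 48.9) / 6 = 287.7000 / 6 = 47.9500
Sum of squared deviations: (+0.7500)² + (−0.9500)² + (−1.5500)² + (+2.1500)² + (−1.3500)² + (+0.9500)² = 11.2150
Variance = 11.2150 / 6 = 1.8692
SE* = √1.8692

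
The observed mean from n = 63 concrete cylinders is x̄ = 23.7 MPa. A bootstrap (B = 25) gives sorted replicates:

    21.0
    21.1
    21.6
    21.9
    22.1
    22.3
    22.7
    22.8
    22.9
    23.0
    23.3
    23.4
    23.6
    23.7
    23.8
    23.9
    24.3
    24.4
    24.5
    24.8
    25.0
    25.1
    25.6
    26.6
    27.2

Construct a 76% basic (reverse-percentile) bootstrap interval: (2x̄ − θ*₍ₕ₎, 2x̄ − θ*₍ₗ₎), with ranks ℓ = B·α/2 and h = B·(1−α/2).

Percentile endpoints at ranks 3 and 22: θ*₍3₎ = 21.6, θ*₍22₎ = 25.1.
Basic interval reflects these around x̄:
  lower = 2 × 23.7 − 25.1 = 22.3
  upper = 2 × 23.7 − 21.6 = 25.8

(22.3, 25.8)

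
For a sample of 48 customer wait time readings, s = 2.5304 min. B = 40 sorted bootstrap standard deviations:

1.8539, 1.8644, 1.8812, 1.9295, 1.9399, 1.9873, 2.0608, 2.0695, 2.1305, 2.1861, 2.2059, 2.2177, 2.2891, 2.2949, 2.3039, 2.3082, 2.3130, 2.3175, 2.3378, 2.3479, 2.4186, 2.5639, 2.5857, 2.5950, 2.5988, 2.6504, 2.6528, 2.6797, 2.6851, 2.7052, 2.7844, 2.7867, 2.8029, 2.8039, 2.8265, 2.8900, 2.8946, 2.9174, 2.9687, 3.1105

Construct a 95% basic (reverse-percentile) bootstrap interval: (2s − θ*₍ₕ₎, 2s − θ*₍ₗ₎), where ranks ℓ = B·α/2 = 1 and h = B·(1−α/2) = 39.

Percentile endpoints at ranks 1 and 39: θ*₍1₎ = 1.8539, θ*₍39₎ = 2.9687.
Basic interval reflects these around s:
  lower = 2 × 2.5304 − 2.9687 = 2.0921
  upper = 2 × 2.5304 − 1.8539 = 3.2069

(2.0921, 3.2069)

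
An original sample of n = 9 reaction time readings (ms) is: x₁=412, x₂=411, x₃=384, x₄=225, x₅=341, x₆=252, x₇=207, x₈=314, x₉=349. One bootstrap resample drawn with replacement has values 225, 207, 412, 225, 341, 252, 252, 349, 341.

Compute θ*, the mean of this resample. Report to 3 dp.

Mean = (225 + 207 + 412 + 225 + 341 + 252 + 252 + 349 + 341) / 9 = 2604.0 / 9 = 289.333

θ* = 289.333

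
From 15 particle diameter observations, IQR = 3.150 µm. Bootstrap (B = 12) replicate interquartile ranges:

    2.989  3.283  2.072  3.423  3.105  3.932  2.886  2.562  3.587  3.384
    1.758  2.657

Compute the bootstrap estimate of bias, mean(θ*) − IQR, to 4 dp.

mean(θ*) = (2.989 + 3.283 + 2.072 + 3.423 + 3.105 + 3.932 + 2.886 + 2.562 + 3.587 + 3.384 + 1.758 + 2.657) / 12 = 2.96983
bias = 2.96983 − 3.150

bias = −0.1802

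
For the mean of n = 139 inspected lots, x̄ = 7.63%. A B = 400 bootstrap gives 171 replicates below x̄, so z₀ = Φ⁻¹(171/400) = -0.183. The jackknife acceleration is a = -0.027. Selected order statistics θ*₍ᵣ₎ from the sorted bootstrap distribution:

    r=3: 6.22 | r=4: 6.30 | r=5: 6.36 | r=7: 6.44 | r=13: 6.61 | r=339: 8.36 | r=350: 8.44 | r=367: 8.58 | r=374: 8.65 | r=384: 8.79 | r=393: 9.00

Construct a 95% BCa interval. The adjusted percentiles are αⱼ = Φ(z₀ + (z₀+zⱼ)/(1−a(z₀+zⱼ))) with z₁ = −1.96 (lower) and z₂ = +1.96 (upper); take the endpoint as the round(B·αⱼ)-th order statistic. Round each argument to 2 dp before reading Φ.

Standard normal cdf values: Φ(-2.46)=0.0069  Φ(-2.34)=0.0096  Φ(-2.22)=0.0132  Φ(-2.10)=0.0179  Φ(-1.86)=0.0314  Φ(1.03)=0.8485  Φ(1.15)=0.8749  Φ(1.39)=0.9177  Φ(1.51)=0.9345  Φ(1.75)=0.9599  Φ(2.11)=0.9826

(6.22, 8.65)

Lower: z₀ + z₁ = -0.183 + (-1.960) = -2.143; 1 − a(z₀+z₁) = 1 − (-0.027)(-2.143) = 0.9421; argument = -0.183 + (-2.143)/0.9421 = -2.4576 → -2.46.
α₁ = Φ(-2.46) = 0.0069; rank = round(400 × 0.0069) = 3; θ*₍3₎ = 6.22.
Upper: z₀ + z₂ = 1.777; 1 − a(z₀+z₂) = 1.0480; argument = 1.5126 → 1.51; α₂ = 0.9345; rank = 374; θ*₍374₎ = 8.65.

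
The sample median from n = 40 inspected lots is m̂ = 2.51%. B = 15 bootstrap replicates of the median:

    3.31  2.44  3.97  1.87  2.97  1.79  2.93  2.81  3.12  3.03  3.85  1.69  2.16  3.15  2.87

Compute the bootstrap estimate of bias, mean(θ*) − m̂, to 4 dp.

mean(θ*) = (3.31 + 2.44 + 3.97 + 1.87 + 2.97 + 1.79 + 2.93 + 2.81 + 3.12 + 3.03 + 3.85 + 1.69 + 2.16 + 3.15 + 2.87) / 15 = 2.79733
bias = 2.79733 − 2.51

bias = +0.2873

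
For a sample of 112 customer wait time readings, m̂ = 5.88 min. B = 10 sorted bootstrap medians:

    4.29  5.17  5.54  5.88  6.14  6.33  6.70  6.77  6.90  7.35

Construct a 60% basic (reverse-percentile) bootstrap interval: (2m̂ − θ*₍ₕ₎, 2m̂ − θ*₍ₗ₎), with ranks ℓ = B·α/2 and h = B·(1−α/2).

(4.99, 6.59)

Percentile endpoints at ranks 2 and 8: θ*₍2₎ = 5.17, θ*₍8₎ = 6.77.
Basic interval reflects these around m̂:
  lower = 2 × 5.88 − 6.77 = 4.99
  upper = 2 × 5.88 − 5.17 = 6.59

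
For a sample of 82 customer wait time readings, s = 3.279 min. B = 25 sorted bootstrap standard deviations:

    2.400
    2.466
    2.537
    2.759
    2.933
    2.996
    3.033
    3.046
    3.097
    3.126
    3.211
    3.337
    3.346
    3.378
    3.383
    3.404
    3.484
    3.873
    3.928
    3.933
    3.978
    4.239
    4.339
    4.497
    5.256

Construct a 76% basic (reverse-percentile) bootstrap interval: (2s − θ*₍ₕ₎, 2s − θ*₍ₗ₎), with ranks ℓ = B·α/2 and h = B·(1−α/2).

Percentile endpoints at ranks 3 and 22: θ*₍3₎ = 2.537, θ*₍22₎ = 4.239.
Basic interval reflects these around s:
  lower = 2 × 3.279 − 4.239 = 2.319
  upper = 2 × 3.279 − 2.537 = 4.021

(2.319, 4.021)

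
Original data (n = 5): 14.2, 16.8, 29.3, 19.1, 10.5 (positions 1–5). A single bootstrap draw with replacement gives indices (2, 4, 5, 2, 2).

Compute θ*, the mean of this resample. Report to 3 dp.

θ* = 16.000

Resample values: 16.8, 19.1, 10.5, 16.8, 16.8.
Mean = (16.8 + 19.1 + 10.5 + 16.8 + 16.8) / 5 = 80.00 / 5 = 16.000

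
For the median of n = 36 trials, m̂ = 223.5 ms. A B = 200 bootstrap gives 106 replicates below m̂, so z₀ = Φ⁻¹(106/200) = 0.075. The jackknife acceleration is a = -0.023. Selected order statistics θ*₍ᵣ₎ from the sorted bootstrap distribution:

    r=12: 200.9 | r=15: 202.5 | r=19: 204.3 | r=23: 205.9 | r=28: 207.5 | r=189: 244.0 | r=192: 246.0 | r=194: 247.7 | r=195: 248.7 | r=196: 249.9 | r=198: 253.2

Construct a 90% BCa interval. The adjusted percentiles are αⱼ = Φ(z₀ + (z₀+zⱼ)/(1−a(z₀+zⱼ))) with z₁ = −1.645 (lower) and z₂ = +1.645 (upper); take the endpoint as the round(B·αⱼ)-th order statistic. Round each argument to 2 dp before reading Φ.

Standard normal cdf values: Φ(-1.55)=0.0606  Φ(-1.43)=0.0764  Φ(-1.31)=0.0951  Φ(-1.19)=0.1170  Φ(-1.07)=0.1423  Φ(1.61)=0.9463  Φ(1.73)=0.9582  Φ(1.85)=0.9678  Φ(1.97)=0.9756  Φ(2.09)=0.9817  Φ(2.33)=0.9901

(200.9, 246.0)

Lower: z₀ + z₁ = 0.075 + (-1.645) = -1.570; 1 − a(z₀+z₁) = 1 − (-0.023)(-1.570) = 0.9639; argument = 0.075 + (-1.570)/0.9639 = -1.5538 → -1.55.
α₁ = Φ(-1.55) = 0.0606; rank = round(200 × 0.0606) = 12; θ*₍12₎ = 200.9.
Upper: z₀ + z₂ = 1.720; 1 − a(z₀+z₂) = 1.0396; argument = 1.7295 → 1.73; α₂ = 0.9582; rank = 192; θ*₍192₎ = 246.0.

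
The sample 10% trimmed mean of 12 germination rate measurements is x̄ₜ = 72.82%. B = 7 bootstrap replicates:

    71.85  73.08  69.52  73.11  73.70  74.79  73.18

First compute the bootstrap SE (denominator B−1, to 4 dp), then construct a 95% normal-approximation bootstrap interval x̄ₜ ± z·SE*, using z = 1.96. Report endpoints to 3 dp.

Mean of replicates = 72.7471; sum of squared deviations = 16.7303; SE* = √(16.7303/6) = 1.6698
Margin = 1.96 × 1.6698 = 3.2728
Interval: 72.82 ± 3.2728

(69.547, 76.093)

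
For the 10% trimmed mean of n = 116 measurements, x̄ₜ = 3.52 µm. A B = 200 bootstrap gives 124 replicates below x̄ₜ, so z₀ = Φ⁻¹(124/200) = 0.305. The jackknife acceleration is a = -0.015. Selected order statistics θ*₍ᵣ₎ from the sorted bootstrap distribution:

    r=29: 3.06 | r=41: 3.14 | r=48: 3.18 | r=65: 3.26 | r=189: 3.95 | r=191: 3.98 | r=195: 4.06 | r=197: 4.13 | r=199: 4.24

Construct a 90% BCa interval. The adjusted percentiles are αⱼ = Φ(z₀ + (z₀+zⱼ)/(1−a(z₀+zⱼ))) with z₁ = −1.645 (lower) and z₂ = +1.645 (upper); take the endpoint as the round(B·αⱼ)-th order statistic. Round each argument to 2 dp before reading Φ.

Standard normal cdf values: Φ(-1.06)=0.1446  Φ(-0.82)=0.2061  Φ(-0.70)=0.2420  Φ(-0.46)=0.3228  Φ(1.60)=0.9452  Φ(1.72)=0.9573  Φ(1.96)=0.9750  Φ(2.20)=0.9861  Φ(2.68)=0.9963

(3.06, 4.13)

Lower: z₀ + z₁ = 0.305 + (-1.645) = -1.340; 1 − a(z₀+z₁) = 1 − (-0.015)(-1.340) = 0.9799; argument = 0.305 + (-1.340)/0.9799 = -1.0625 → -1.06.
α₁ = Φ(-1.06) = 0.1446; rank = round(200 × 0.1446) = 29; θ*₍29₎ = 3.06.
Upper: z₀ + z₂ = 1.950; 1 − a(z₀+z₂) = 1.0292; argument = 2.1996 → 2.20; α₂ = 0.9861; rank = 197; θ*₍197₎ = 4.13.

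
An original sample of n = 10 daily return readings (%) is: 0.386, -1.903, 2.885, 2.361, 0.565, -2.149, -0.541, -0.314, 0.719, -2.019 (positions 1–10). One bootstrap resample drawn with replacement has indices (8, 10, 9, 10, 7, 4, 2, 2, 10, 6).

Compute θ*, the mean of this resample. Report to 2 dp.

θ* = -0.98

Resample values: -0.314, -2.019, 0.719, -2.019, -0.541, 2.361, -1.903, -1.903, -2.019, -2.149.
Mean = ((-0.314) + (-2.019) + 0.719 + (-2.019) + (-0.541) + 2.361 + (-1.903) + (-1.903) + (-2.019) + (-2.149)) / 10 = -9.7870 / 10 = -0.98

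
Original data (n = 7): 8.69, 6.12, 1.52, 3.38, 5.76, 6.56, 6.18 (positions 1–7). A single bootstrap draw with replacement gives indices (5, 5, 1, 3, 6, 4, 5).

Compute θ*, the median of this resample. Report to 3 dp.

Resample values: 5.76, 5.76, 8.69, 1.52, 6.56, 3.38, 5.76.
Sorted: 1.52, 3.38, 5.76, 5.76, 5.76, 6.56, 8.69
Median = middle value = 5.760

θ* = 5.760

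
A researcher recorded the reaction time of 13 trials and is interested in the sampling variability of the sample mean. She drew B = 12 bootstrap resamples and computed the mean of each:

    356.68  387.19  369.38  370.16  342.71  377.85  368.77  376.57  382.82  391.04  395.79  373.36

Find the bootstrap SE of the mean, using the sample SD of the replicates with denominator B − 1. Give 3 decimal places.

Bootstrap SE is the standard deviation of the 12 replicate means.
Mean of replicates: (356.68 + 387.19 + 369.38 + 370.16 + 342.71 + 377.85 + 368.77 + 376.57 + 382.82 + 391.04 + 395.79 + 373.36) / 12 = 4492.3200 / 12 = 374.3600
Sum of squared deviations: (−17.6800)² + (+12.8300)² + (−4.9800)² + (−4.2000)² + (−31.6500)² + (+3.4900)² + (−5.5900)² + (+2.2100)² + (+8.4600)² + (+16.6800)² + (+21.4300)² + (−1.0000)² = 2379.7054
Variance = 2379.7054 / 11 = 216.3369
SE* = √216.3369

SE* = 14.708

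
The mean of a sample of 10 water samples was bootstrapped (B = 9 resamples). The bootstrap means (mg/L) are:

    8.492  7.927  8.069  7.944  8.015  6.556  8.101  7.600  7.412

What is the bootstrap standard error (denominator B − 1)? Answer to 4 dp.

SE* = 0.5548

Bootstrap SE is the standard deviation of the 9 replicate means.
Mean of replicates: (8.492 + 7.927 + 8.069 + 7.944 + 8.015 + 6.556 + 8.101 + 7.600 + 7.412) / 9 = 70.11600 / 9 = 7.79067
Sum of squared deviations: (+0.70133)² + (+0.13633)² + (+0.27833)² + (+0.15333)² + (+0.22433)² + (−1.23467)² + (+0.31033)² + (−0.19067)² + (−0.37867)² = 2.46221
Variance = 2.46221 / 8 = 0.30778
SE* = √0.30778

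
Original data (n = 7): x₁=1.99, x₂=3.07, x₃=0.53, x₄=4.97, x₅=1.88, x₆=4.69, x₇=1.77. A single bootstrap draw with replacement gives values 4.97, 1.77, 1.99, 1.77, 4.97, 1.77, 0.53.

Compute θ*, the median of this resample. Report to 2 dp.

θ* = 1.77

Sorted: 0.53, 1.77, 1.77, 1.77, 1.99, 4.97, 4.97
Median = middle value = 1.77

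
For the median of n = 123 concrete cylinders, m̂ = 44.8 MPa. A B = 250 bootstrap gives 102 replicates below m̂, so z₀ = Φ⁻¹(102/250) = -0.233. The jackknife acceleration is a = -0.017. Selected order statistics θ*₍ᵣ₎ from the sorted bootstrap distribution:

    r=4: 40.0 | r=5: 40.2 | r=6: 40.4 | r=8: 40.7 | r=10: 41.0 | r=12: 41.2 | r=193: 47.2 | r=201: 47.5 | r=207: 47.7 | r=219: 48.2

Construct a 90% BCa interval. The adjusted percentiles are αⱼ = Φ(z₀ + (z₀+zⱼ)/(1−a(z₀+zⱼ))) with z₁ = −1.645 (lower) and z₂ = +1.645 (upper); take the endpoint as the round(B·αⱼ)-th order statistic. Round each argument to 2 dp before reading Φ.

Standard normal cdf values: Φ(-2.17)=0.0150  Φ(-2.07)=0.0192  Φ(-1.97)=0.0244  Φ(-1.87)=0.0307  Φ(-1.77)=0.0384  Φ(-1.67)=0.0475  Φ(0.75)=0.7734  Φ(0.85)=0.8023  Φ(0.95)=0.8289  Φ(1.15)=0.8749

Lower: z₀ + z₁ = -0.233 + (-1.645) = -1.878; 1 − a(z₀+z₁) = 1 − (-0.017)(-1.878) = 0.9681; argument = -0.233 + (-1.878)/0.9681 = -2.1729 → -2.17.
α₁ = Φ(-2.17) = 0.0150; rank = round(250 × 0.0150) = 4; θ*₍4₎ = 40.0.
Upper: z₀ + z₂ = 1.412; 1 − a(z₀+z₂) = 1.0240; argument = 1.1459 → 1.15; α₂ = 0.8749; rank = 219; θ*₍219₎ = 48.2.

(40.0, 48.2)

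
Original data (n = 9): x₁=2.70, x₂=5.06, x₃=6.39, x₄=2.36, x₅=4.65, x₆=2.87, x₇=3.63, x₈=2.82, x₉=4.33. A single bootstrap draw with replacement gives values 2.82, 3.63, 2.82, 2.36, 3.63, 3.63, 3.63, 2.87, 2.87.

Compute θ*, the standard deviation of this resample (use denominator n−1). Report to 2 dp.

θ* = 0.49

Mean = 3.1400; sum of squared deviations = 1.9194
s² = 1.9194 / 8 = 0.2399
s = √0.2399 = 0.49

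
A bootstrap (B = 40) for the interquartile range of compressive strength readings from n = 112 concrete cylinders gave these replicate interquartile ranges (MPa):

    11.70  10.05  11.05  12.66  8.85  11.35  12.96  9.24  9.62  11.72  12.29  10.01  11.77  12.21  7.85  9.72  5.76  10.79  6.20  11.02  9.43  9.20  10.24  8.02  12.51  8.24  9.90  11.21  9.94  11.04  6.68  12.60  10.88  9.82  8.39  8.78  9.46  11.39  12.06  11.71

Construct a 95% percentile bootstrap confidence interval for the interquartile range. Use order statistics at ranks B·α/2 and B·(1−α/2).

Sorted replicates: 5.76, 6.20, 6.68, 7.85, 8.02, 8.24, 8.39, 8.78, 8.85, 9.20, 9.24, 9.43, 9.46, 9.62, 9.72, 9.82, 9.90, 9.94, 10.01, 10.05, 10.24, 10.79, 10.88, 11.02, 11.04, 11.05, 11.21, 11.35, 11.39, 11.70, 11.71, 11.72, 11.77, 12.06, 12.21, 12.29, 12.51, 12.60, 12.66, 12.96
α = 0.05; lower rank = 40 × 0.025 = 1; upper rank = 40 × 0.975 = 39.
The 1st smallest replicate is 5.76; the 39th is 12.66.

(5.76, 12.66)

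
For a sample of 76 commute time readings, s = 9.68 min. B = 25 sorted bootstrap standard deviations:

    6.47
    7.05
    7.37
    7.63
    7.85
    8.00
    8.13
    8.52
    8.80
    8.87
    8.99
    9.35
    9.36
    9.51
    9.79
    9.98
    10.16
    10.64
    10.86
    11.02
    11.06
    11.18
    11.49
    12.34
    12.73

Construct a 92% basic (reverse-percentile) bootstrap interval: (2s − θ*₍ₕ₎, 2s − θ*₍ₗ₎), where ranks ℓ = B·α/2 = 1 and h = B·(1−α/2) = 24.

(7.02, 12.89)

Percentile endpoints at ranks 1 and 24: θ*₍1₎ = 6.47, θ*₍24₎ = 12.34.
Basic interval reflects these around s:
  lower = 2 × 9.68 − 12.34 = 7.02
  upper = 2 × 9.68 − 6.47 = 12.89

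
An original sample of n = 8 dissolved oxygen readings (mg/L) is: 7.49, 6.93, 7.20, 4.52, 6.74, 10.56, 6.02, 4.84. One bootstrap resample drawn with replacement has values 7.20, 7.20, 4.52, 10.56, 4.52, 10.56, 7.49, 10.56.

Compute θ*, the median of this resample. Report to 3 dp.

θ* = 7.345

Sorted: 4.52, 4.52, 7.20, 7.20, 7.49, 10.56, 10.56, 10.56
Median = average of the two middle values = 7.345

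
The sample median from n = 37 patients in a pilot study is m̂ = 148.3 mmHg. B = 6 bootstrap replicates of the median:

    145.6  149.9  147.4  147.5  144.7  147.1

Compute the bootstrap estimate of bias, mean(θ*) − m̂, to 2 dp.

bias = −1.27

mean(θ*) = (145.6 + 149.9 + 147.4 + 147.5 + 144.7 + 147.1) / 6 = 147.033
bias = 147.033 − 148.3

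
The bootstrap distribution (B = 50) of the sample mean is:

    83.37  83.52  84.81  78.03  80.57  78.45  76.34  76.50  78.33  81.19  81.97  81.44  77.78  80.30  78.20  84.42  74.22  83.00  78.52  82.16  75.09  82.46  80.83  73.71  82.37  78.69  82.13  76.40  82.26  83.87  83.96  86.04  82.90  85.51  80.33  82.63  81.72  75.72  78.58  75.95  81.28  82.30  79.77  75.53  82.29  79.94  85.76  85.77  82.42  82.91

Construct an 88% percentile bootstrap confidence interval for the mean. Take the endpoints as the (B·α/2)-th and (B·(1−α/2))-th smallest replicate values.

(75.09, 85.51)

Sorted replicates: 73.71, 74.22, 75.09, 75.53, 75.72, 75.95, 76.34, 76.40, 76.50, 77.78, 78.03, 78.20, 78.33, 78.45, 78.52, 78.58, 78.69, 79.77, 79.94, 80.30, 80.33, 80.57, 80.83, 81.19, 81.28, 81.44, 81.72, 81.97, 82.13, 82.16, 82.26, 82.29, 82.30, 82.37, 82.42, 82.46, 82.63, 82.90, 82.91, 83.00, 83.37, 83.52, 83.87, 83.96, 84.42, 84.81, 85.51, 85.76, 85.77, 86.04
α = 0.12; lower rank = 50 × 0.060 = 3; upper rank = 50 × 0.940 = 47.
The 3rd smallest replicate is 75.09; the 47th is 85.51.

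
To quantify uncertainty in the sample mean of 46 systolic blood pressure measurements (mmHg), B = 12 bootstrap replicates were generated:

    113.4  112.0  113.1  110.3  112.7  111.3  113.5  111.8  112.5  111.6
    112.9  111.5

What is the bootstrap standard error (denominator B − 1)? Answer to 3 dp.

SE* = 0.965

Bootstrap SE is the standard deviation of the 12 replicate means.
Mean of replicates: (113.4 + 112.0 + 113.1 + 110.3 + 112.7 + 111.3 + 113.5 + 111.8 + 112.5 + 111.6 + 112.9 + 111.5) / 12 = 1346.6000 / 12 = 112.2167
Sum of squared deviations: (+1.1833)² + (−0.2167)² + (+0.8833)² + (−1.9167)² + (+0.4833)² + (−0.9167)² + (+1.2833)² + (−0.4167)² + (+0.2833)² + (−0.6167)² + (+0.6833)² + (−0.7167)² = 10.2367
Variance = 10.2367 / 11 = 0.9306
SE* = √0.9306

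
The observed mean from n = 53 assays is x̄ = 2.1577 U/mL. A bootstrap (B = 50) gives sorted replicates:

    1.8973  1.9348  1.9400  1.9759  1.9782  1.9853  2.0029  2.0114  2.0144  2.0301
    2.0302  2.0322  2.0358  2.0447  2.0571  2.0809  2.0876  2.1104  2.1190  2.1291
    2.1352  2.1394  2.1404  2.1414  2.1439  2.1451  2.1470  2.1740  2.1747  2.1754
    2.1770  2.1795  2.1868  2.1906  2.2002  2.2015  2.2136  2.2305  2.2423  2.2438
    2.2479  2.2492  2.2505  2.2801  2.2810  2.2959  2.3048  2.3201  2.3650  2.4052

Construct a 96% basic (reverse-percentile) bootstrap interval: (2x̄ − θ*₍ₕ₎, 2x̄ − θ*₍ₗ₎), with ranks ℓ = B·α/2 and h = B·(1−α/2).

(1.9504, 2.4181)

Percentile endpoints at ranks 1 and 49: θ*₍1₎ = 1.8973, θ*₍49₎ = 2.3650.
Basic interval reflects these around x̄:
  lower = 2 × 2.1577 − 2.3650 = 1.9504
  upper = 2 × 2.1577 − 1.8973 = 2.4181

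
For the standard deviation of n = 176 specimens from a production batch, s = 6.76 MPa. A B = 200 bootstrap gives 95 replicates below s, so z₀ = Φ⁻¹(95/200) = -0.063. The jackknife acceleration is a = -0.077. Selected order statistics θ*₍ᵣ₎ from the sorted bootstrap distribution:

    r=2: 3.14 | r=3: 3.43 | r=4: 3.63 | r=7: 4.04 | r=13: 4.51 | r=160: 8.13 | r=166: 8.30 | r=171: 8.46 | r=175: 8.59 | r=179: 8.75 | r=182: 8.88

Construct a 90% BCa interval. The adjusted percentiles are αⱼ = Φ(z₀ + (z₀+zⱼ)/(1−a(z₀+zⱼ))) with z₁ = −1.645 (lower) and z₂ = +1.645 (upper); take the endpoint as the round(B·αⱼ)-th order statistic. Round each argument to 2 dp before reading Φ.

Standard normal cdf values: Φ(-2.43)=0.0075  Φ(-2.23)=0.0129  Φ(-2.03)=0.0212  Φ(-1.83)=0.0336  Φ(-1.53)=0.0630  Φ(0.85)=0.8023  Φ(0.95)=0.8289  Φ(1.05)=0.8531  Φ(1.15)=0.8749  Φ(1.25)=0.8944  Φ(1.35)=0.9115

Lower: z₀ + z₁ = -0.063 + (-1.645) = -1.708; 1 − a(z₀+z₁) = 1 − (-0.077)(-1.708) = 0.8685; argument = -0.063 + (-1.708)/0.8685 = -2.0296 → -2.03.
α₁ = Φ(-2.03) = 0.0212; rank = round(200 × 0.0212) = 4; θ*₍4₎ = 3.63.
Upper: z₀ + z₂ = 1.582; 1 − a(z₀+z₂) = 1.1218; argument = 1.3472 → 1.35; α₂ = 0.9115; rank = 182; θ*₍182₎ = 8.88.

(3.63, 8.88)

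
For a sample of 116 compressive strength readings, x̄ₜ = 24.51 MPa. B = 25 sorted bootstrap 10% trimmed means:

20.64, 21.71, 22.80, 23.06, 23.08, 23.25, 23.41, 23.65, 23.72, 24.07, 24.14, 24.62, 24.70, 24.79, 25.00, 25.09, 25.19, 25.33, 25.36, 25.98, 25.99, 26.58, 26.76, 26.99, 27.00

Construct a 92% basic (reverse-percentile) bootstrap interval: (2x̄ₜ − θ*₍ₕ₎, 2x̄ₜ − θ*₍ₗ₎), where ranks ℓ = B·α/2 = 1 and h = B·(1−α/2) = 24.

Percentile endpoints at ranks 1 and 24: θ*₍1₎ = 20.64, θ*₍24₎ = 26.99.
Basic interval reflects these around x̄ₜ:
  lower = 2 × 24.51 − 26.99 = 22.03
  upper = 2 × 24.51 − 20.64 = 28.38

(22.03, 28.38)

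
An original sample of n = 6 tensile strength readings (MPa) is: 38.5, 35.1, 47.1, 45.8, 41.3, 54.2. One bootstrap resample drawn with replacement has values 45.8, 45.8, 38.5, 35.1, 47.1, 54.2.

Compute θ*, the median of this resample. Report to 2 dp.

Sorted: 35.1, 38.5, 45.8, 45.8, 47.1, 54.2
Median = average of the two middle values = 45.80

θ* = 45.80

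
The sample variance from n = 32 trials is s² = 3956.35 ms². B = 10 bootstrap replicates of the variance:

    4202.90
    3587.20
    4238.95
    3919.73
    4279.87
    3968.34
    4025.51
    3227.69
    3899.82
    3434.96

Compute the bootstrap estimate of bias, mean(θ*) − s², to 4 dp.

mean(θ*) = (4202.90 + 3587.20 + 4238.95 + 3919.73 + 4279.87 + 3968.34 + 4025.51 + 3227.69 + 3899.82 + 3434.96) / 10 = 3878.49700
bias = 3878.49700 − 3956.35

bias = −77.8530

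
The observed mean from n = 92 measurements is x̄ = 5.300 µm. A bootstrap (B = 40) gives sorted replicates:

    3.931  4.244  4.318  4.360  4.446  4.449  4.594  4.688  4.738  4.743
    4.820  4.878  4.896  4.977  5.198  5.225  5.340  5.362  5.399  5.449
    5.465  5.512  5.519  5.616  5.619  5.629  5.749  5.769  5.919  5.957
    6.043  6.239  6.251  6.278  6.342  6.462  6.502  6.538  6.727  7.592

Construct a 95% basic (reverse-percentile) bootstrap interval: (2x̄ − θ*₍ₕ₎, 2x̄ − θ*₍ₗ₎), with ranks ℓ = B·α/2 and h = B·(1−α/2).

(3.873, 6.669)

Percentile endpoints at ranks 1 and 39: θ*₍1₎ = 3.931, θ*₍39₎ = 6.727.
Basic interval reflects these around x̄:
  lower = 2 × 5.300 − 6.727 = 3.873
  upper = 2 × 5.300 − 3.931 = 6.669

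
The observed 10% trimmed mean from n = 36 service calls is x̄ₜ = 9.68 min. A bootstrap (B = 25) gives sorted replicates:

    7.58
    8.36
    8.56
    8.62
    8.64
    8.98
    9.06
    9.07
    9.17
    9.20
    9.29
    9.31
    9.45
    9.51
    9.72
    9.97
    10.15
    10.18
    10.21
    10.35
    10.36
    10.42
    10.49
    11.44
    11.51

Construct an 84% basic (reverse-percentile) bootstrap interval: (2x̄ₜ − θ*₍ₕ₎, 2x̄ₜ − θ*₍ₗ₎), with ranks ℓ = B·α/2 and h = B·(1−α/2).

Percentile endpoints at ranks 2 and 23: θ*₍2₎ = 8.36, θ*₍23₎ = 10.49.
Basic interval reflects these around x̄ₜ:
  lower = 2 × 9.68 − 10.49 = 8.87
  upper = 2 × 9.68 − 8.36 = 11.00

(8.87, 11.00)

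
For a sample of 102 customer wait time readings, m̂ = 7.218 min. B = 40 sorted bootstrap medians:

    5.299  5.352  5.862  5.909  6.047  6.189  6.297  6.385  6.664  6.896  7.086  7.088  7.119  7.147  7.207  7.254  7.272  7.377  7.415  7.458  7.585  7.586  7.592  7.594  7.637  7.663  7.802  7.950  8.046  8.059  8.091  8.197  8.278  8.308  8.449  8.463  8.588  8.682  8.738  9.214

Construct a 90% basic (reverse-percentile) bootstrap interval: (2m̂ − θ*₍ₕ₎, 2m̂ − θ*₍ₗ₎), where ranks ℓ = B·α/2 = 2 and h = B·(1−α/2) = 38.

(5.754, 9.084)

Percentile endpoints at ranks 2 and 38: θ*₍2₎ = 5.352, θ*₍38₎ = 8.682.
Basic interval reflects these around m̂:
  lower = 2 × 7.218 − 8.682 = 5.754
  upper = 2 × 7.218 − 5.352 = 9.084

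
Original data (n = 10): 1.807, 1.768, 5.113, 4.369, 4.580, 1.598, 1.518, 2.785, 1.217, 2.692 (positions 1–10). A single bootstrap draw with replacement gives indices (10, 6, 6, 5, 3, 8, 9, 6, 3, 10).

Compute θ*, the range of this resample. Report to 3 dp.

Resample values: 2.692, 1.598, 1.598, 4.580, 5.113, 2.785, 1.217, 1.598, 5.113, 2.692.
Range = 5.113 − 1.217 = 3.896

θ* = 3.896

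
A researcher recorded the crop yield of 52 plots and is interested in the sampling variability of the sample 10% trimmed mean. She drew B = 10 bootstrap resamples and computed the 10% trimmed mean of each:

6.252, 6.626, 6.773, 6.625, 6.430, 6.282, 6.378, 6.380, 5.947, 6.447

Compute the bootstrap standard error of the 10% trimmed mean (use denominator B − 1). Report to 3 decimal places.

Bootstrap SE is the standard deviation of the 10 replicate 10% trimmed means.
Mean of replicates: (6.252 + 6.626 + 6.773 + 6.625 + 6.430 + 6.282 + 6.378 + 6.380 + 5.947 + 6.447) / 10 = 64.1400 / 10 = 6.4140
Sum of squared deviations: (−0.1620)² + (+0.2120)² + (+0.3590)² + (+0.2110)² + (+0.0160)² + (−0.1320)² + (−0.0360)² + (−0.0340)² + (−0.4670)² + (+0.0330)² = 0.4839
Variance = 0.4839 / 9 = 0.0538
SE* = √0.0538

SE* = 0.232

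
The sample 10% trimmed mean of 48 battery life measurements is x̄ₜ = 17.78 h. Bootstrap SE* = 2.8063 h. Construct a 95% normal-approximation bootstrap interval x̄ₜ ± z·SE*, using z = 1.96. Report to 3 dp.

(12.280, 23.280)

Margin = 1.96 × 2.8063 = 5.5003
Interval: 17.78 ± 5.5003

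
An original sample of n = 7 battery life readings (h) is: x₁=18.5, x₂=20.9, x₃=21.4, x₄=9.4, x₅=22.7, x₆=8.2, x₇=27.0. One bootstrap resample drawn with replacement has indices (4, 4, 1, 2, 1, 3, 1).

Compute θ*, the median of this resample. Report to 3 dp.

Resample values: 9.4, 9.4, 18.5, 20.9, 18.5, 21.4, 18.5.
Sorted: 9.4, 9.4, 18.5, 18.5, 18.5, 20.9, 21.4
Median = middle value = 18.500

θ* = 18.500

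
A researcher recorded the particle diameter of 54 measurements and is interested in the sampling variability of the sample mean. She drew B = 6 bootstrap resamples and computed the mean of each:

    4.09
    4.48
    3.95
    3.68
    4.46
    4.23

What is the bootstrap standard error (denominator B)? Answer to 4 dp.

Bootstrap SE is the standard deviation of the 6 replicate means.
Mean of replicates: (4.09 + 4.48 + 3.95 + 3.68 + 4.46 + 4.23) / 6 = 24.89000 / 6 = 4.14833
Sum of squared deviations: (−0.05833)² + (+0.33167)² + (−0.19833)² + (−0.46833)² + (+0.31167)² + (+0.08167)² = 0.47588
Variance = 0.47588 / 6 = 0.07931
SE* = √0.07931

SE* = 0.2816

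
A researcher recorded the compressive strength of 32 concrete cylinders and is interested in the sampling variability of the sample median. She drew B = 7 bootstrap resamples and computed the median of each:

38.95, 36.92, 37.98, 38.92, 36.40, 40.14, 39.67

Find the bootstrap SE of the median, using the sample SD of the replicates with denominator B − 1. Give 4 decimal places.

SE* = 1.3890

Bootstrap SE is the standard deviation of the 7 replicate medians.
Mean of replicates: (38.95 + 36.92 + 37.98 + 38.92 + 36.40 + 40.14 + 39.67) / 7 = 268.98000 / 7 = 38.42571
Sum of squared deviations: (+0.52429)² + (−1.50571)² + (−0.44571)² + (+0.49429)² + (−2.02571)² + (+1.71429)² + (+1.24429)² = 11.57557
Variance = 11.57557 / 6 = 1.92926
SE* = √1.92926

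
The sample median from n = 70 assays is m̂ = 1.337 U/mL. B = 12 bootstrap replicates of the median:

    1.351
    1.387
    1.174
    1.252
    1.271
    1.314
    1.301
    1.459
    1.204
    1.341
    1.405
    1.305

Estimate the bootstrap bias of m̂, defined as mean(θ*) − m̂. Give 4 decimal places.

mean(θ*) = (1.351 + 1.387 + 1.174 + 1.252 + 1.271 + 1.314 + 1.301 + 1.459 + 1.204 + 1.341 + 1.405 + 1.305) / 12 = 1.31367
bias = 1.31367 − 1.337

bias = −0.0233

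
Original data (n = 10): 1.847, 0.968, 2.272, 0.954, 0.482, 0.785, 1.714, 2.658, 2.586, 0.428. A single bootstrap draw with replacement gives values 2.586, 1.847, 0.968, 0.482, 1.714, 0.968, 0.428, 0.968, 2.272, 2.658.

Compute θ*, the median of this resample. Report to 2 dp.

θ* = 1.34

Sorted: 0.428, 0.482, 0.968, 0.968, 0.968, 1.714, 1.847, 2.272, 2.586, 2.658
Median = average of the two middle values = 1.34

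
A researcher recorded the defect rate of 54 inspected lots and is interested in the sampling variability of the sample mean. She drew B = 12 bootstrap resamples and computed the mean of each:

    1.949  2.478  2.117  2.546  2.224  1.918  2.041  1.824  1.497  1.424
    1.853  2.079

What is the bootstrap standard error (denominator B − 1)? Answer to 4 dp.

Bootstrap SE is the standard deviation of the 12 replicate means.
Mean of replicates: (1.949 + 2.478 + 2.117 + 2.546 + 2.224 + 1.918 + 2.041 + 1.824 + 1.497 + 1.424 + 1.853 + 2.079) / 12 = 23.95000 / 12 = 1.99583
Sum of squared deviations: (−0.04683)² + (+0.48217)² + (+0.12117)² + (+0.55017)² + (+0.22817)² + (−0.07783)² + (+0.04517)² + (−0.17183)² + (−0.49883)² + (−0.57183)² + (−0.14283)² + (+0.08317)² = 1.24487
Variance = 1.24487 / 11 = 0.11317
SE* = √0.11317

SE* = 0.3364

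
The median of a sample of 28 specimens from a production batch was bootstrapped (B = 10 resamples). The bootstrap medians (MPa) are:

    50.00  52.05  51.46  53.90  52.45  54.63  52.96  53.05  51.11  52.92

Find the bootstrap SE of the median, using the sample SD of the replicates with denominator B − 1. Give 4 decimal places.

Bootstrap SE is the standard deviation of the 10 replicate medians.
Mean of replicates: (50.00 + 52.05 + 51.46 + 53.90 + 52.45 + 54.63 + 52.96 + 53.05 + 51.11 + 52.92) / 10 = 524.53000 / 10 = 52.45300
Sum of squared deviations: (−2.45300)² + (−0.40300)² + (−0.99300)² + (+1.44700)² + (−0.00300)² + (+2.17700)² + (+0.50700)² + (+0.59700)² + (−1.34300)² + (+0.46700)² = 16.63401
Variance = 16.63401 / 9 = 1.84822
SE* = √1.84822

SE* = 1.3595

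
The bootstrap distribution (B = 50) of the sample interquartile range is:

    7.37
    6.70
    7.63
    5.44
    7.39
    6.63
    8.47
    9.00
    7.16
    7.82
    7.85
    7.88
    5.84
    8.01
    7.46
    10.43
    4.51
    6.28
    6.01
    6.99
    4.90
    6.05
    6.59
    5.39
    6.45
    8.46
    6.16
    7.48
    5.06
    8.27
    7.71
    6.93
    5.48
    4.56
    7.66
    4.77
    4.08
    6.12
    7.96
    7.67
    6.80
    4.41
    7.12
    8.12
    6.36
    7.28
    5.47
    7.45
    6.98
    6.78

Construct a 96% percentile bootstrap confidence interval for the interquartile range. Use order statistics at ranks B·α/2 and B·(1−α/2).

(4.08, 9.00)

Sorted replicates: 4.08, 4.41, 4.51, 4.56, 4.77, 4.90, 5.06, 5.39, 5.44, 5.47, 5.48, 5.84, 6.01, 6.05, 6.12, 6.16, 6.28, 6.36, 6.45, 6.59, 6.63, 6.70, 6.78, 6.80, 6.93, 6.98, 6.99, 7.12, 7.16, 7.28, 7.37, 7.39, 7.45, 7.46, 7.48, 7.63, 7.66, 7.67, 7.71, 7.82, 7.85, 7.88, 7.96, 8.01, 8.12, 8.27, 8.46, 8.47, 9.00, 10.43
α = 0.04; lower rank = 50 × 0.020 = 1; upper rank = 50 × 0.980 = 49.
The 1st smallest replicate is 4.08; the 49th is 9.00.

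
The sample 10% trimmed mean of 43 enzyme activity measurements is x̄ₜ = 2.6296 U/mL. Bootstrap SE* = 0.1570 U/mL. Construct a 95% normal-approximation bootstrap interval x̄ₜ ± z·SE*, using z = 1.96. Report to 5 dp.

Margin = 1.96 × 0.1570 = 0.307720
Interval: 2.6296 ± 0.307720

(2.32188, 2.93732)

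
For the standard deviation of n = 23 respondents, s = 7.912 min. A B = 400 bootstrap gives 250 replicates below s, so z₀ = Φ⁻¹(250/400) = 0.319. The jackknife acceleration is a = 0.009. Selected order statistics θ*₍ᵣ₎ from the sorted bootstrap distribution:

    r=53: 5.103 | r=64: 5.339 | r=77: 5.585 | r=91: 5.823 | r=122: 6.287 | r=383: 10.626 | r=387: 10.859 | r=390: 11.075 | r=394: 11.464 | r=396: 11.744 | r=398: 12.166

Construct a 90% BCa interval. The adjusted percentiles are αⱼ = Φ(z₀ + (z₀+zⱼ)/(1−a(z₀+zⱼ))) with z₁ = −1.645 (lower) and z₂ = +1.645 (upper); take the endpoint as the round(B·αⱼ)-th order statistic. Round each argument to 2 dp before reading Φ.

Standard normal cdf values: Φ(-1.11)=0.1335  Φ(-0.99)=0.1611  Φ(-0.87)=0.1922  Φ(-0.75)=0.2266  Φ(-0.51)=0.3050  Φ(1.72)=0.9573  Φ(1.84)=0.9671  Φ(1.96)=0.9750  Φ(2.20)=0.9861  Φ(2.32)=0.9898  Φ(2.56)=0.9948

Lower: z₀ + z₁ = 0.319 + (-1.645) = -1.326; 1 − a(z₀+z₁) = 1 − (0.009)(-1.326) = 1.0119; argument = 0.319 + (-1.326)/1.0119 = -0.9914 → -0.99.
α₁ = Φ(-0.99) = 0.1611; rank = round(400 × 0.1611) = 64; θ*₍64₎ = 5.339.
Upper: z₀ + z₂ = 1.964; 1 − a(z₀+z₂) = 0.9823; argument = 2.3183 → 2.32; α₂ = 0.9898; rank = 396; θ*₍396₎ = 11.744.

(5.339, 11.744)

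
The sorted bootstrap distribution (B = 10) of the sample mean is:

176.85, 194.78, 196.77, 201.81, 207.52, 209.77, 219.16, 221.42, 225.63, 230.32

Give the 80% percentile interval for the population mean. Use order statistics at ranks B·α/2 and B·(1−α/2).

(176.85, 225.63)

α = 0.20; lower rank = 10 × 0.100 = 1; upper rank = 10 × 0.900 = 9.
The 1st smallest replicate is 176.85; the 9th is 225.63.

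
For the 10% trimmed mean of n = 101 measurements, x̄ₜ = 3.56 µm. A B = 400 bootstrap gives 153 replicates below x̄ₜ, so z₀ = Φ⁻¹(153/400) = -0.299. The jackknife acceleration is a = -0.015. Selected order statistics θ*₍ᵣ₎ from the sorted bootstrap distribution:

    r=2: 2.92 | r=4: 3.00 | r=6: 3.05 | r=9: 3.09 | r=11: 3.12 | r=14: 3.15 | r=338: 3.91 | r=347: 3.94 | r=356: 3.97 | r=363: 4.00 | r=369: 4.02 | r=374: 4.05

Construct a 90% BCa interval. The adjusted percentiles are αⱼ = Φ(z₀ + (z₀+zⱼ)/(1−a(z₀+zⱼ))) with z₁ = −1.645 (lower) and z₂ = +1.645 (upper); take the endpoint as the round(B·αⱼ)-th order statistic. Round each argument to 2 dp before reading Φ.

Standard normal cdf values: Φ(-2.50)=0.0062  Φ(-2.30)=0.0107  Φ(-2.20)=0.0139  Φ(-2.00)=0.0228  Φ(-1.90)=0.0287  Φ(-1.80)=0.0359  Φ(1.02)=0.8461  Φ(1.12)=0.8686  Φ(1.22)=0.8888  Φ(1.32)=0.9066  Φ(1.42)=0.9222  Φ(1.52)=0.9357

(3.00, 3.91)

Lower: z₀ + z₁ = -0.299 + (-1.645) = -1.944; 1 − a(z₀+z₁) = 1 − (-0.015)(-1.944) = 0.9708; argument = -0.299 + (-1.944)/0.9708 = -2.3014 → -2.30.
α₁ = Φ(-2.30) = 0.0107; rank = round(400 × 0.0107) = 4; θ*₍4₎ = 3.00.
Upper: z₀ + z₂ = 1.346; 1 − a(z₀+z₂) = 1.0202; argument = 1.0204 → 1.02; α₂ = 0.8461; rank = 338; θ*₍338₎ = 3.91.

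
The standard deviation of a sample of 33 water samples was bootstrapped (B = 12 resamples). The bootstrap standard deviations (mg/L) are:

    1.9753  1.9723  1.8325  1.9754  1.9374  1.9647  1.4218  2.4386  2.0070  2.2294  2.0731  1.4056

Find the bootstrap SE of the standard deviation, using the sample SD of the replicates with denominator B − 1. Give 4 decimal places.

Bootstrap SE is the standard deviation of the 12 replicate standard deviations.
Mean of replicates: (1.9753 + 1.9723 + 1.8325 + 1.9754 + 1.9374 + 1.9647 + 1.4218 + 2.4386 + 2.0070 + 2.2294 + 2.0731 + 1.4056) / 12 = 23.23310 / 12 = 1.93609
Sum of squared deviations: (+0.03921)² + (+0.03621)² + (−0.10359)² + (+0.03931)² + (+0.00131)² + (+0.02861)² + (−0.51429)² + (+0.50251)² + (+0.07091)² + (+0.29331)² + (+0.13701)² + (−0.53049)² = 0.92421
Variance = 0.92421 / 11 = 0.08402
SE* = √0.08402

SE* = 0.2899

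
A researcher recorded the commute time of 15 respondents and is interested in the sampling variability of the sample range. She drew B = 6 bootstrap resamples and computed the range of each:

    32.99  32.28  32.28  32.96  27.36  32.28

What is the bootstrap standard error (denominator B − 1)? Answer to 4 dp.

SE* = 2.1492

Bootstrap SE is the standard deviation of the 6 replicate ranges.
Mean of replicates: (32.99 + 32.28 + 32.28 + 32.96 + 27.36 + 32.28) / 6 = 190.15000 / 6 = 31.69167
Sum of squared deviations: (+1.29833)² + (+0.58833)² + (+0.58833)² + (+1.26833)² + (−4.33167)² + (+0.58833)² = 23.09608
Variance = 23.09608 / 5 = 4.61922
SE* = √4.61922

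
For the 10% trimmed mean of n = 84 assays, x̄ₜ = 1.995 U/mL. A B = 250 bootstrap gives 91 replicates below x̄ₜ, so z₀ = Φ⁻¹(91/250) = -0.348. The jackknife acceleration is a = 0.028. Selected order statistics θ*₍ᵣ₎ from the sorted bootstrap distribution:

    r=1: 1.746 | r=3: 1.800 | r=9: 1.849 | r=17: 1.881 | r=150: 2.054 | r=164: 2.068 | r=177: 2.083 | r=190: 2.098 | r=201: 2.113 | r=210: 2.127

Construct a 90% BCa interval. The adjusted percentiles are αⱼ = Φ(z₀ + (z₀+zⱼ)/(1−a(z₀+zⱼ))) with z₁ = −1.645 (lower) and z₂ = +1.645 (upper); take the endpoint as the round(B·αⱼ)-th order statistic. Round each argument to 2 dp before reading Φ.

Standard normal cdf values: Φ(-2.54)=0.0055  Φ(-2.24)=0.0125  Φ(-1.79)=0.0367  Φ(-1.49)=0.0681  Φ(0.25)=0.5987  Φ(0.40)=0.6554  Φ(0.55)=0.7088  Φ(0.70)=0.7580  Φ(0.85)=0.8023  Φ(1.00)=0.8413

(1.800, 2.127)

Lower: z₀ + z₁ = -0.348 + (-1.645) = -1.993; 1 − a(z₀+z₁) = 1 − (0.028)(-1.993) = 1.0558; argument = -0.348 + (-1.993)/1.0558 = -2.2357 → -2.24.
α₁ = Φ(-2.24) = 0.0125; rank = round(250 × 0.0125) = 3; θ*₍3₎ = 1.800.
Upper: z₀ + z₂ = 1.297; 1 − a(z₀+z₂) = 0.9637; argument = 0.9979 → 1.00; α₂ = 0.8413; rank = 210; θ*₍210₎ = 2.127.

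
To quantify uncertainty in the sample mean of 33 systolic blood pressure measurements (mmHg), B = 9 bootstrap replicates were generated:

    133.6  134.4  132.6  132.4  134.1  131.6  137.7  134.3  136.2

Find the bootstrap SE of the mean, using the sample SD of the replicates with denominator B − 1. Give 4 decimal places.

Bootstrap SE is the standard deviation of the 9 replicate means.
Mean of replicates: (133.6 + 134.4 + 132.6 + 132.4 + 134.1 + 131.6 + 137.7 + 134.3 + 136.2) / 9 = 1206.90000 / 9 = 134.10000
Sum of squared deviations: (−0.50000)² + (+0.30000)² + (−1.50000)² + (−1.70000)² + (−0.00000)² + (−2.50000)² + (+3.60000)² + (+0.20000)² + (+2.10000)² = 29.14000
Variance = 29.14000 / 8 = 3.64250
SE* = √3.64250

SE* = 1.9085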